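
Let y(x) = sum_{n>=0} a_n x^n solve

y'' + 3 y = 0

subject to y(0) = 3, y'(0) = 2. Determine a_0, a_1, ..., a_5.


Ansatz: y(x) = sum_{n>=0} a_n x^n, so y'(x) = sum_{n>=1} n a_n x^(n-1) and y''(x) = sum_{n>=2} n(n-1) a_n x^(n-2).
Substitute into P(x) y'' + Q(x) y' + R(x) y = 0 with P(x) = 1, Q(x) = 0, R(x) = 3, and match powers of x.
Initial conditions: a_0 = 3, a_1 = 2.
Setting the coefficient of each power of x to zero and solving order by order (substituting the coefficients already found):
  x^0: 2 a_2 + 3 a_0 = 0  ->  2 a_2 = -3 a_0 = -9  ->  a_2 = -9/2
  x^1: 6 a_3 + 3 a_1 = 0  ->  6 a_3 = -3 a_1 = -6  ->  a_3 = -1
  x^2: 12 a_4 + 3 a_2 = 0  ->  12 a_4 = -3 a_2 = 27/2  ->  a_4 = 9/8
  x^3: 20 a_5 + 3 a_3 = 0  ->  20 a_5 = -3 a_3 = 3  ->  a_5 = 3/20
Truncated series: y(x) = 3 + 2 x - (9/2) x^2 - x^3 + (9/8) x^4 + (3/20) x^5 + O(x^6).

a_0 = 3; a_1 = 2; a_2 = -9/2; a_3 = -1; a_4 = 9/8; a_5 = 3/20


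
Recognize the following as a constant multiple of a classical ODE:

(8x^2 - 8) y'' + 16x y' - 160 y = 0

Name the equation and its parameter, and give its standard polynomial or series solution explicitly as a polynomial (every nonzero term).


All three coefficients share the factor -8; dividing through by -8 gives  (1 - x^2) y'' - 2x y' + 20 y = 0.
This matches the Legendre equation (1 - x^2) y'' - 2x y' + n(n+1) y = 0 (note the -2x y' term) with n(n+1) = 20, so n = 4; the polynomial solution is P_4(x).
With y = sum_k a_k x^k, matching x^k gives (k+2)(k+1) a_{k+2} = [k(k+1) - n(n+1)] a_k = (k - 4)(k + 5) a_k. The right side vanishes at k = 4, so the series with the parity of 4 terminates at degree 4.
Standard normalization (P_n(1) = 1): leading coefficient (2n)!/(2^n (n!)^2) = 40320/(16*576) = 35/8, so a_4 = 35/8. Work downward with a_k = (k+1)(k+2) a_{k+2} / ((k - 4)(k + 5)):
  a_2 = (3)(4)(35/8) / ((2 - 4)(2 + 5)) = (105/2)/(-14) = -15/4
  a_0 = (1)(2)(-15/4) / ((0 - 4)(0 + 5)) = (-15/2)/(-20) = 3/8
Hence P_4(x) = 35 x^4/8 - 15 x^2/4 + 3/8.

P_4(x); series = 35 x^4/8 - 15 x^2/4 + 3/8


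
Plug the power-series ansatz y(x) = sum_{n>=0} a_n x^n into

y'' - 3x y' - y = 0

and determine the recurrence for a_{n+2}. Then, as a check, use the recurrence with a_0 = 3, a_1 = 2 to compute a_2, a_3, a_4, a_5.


Substitute y = sum_n a_n x^n.
y''(x) has coefficient (n+2)(n+1) a_{n+2} at x^n;
-3 x y'(x) has coefficient -3 n a_n at x^n (shift);
-y(x) has coefficient -1 a_n at x^n.
Matching x^n: (n+2)(n+1) a_{n+2} + (-3n - 1) a_n = 0.
Thus a_{n+2} = (3n + 1) / ((n+1)(n+2)) * a_n.

Check with a_0 = 3, a_1 = 2 (apply the recurrence for n = 0, 1, 2, 3): a_0 = 3, a_1 = 2, a_2 = 3/2, a_3 = 4/3, a_4 = 7/8, a_5 = 2/3.

a_(n+2) = (3n + 1) / ((n+1)(n+2)) * a_n; check: a_0 = 3, a_1 = 2, a_2 = 3/2, a_3 = 4/3, a_4 = 7/8, a_5 = 2/3


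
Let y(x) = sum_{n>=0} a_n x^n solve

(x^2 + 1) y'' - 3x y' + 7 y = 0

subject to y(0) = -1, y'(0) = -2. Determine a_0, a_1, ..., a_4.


Ansatz: y(x) = sum_{n>=0} a_n x^n, so y'(x) = sum_{n>=1} n a_n x^(n-1) and y''(x) = sum_{n>=2} n(n-1) a_n x^(n-2).
Substitute into P(x) y'' + Q(x) y' + R(x) y = 0 with P(x) = x^2 + 1, Q(x) = -3x, R(x) = 7, and match powers of x.
Initial conditions: a_0 = -1, a_1 = -2.
Setting the coefficient of each power of x to zero and solving order by order (substituting the coefficients already found):
  x^0: 2 a_2 + 7 a_0 = 0  ->  2 a_2 = -7 a_0 = 7  ->  a_2 = 7/2
  x^1: 6 a_3 + 4 a_1 = 0  ->  6 a_3 = -4 a_1 = 8  ->  a_3 = 4/3
  x^2: 12 a_4 + 3 a_2 = 0  ->  12 a_4 = -3 a_2 = -21/2  ->  a_4 = -7/8
Truncated series: y(x) = -1 - 2 x + (7/2) x^2 + (4/3) x^3 - (7/8) x^4 + O(x^5).

a_0 = -1; a_1 = -2; a_2 = 7/2; a_3 = 4/3; a_4 = -7/8


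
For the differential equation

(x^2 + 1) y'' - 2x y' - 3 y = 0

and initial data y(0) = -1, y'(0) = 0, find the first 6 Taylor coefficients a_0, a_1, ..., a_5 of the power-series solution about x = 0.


Ansatz: y(x) = sum_{n>=0} a_n x^n, so y'(x) = sum_{n>=1} n a_n x^(n-1) and y''(x) = sum_{n>=2} n(n-1) a_n x^(n-2).
Substitute into P(x) y'' + Q(x) y' + R(x) y = 0 with P(x) = x^2 + 1, Q(x) = -2x, R(x) = -3, and match powers of x.
Initial conditions: a_0 = -1, a_1 = 0.
Setting the coefficient of each power of x to zero and solving order by order (substituting the coefficients already found):
  x^0: 2 a_2 - 3 a_0 = 0  ->  2 a_2 = 3 a_0 = -3  ->  a_2 = -3/2
  x^1: 6 a_3 - 5 a_1 = 0  ->  6 a_3 = 5 a_1 = 0  ->  a_3 = 0
  x^2: 12 a_4 - 5 a_2 = 0  ->  12 a_4 = 5 a_2 = -15/2  ->  a_4 = -5/8
  x^3: 20 a_5 - 3 a_3 = 0  ->  20 a_5 = 3 a_3 = 0  ->  a_5 = 0
Truncated series: y(x) = -1 - (3/2) x^2 - (5/8) x^4 + O(x^6).

a_0 = -1; a_1 = 0; a_2 = -3/2; a_3 = 0; a_4 = -5/8; a_5 = 0


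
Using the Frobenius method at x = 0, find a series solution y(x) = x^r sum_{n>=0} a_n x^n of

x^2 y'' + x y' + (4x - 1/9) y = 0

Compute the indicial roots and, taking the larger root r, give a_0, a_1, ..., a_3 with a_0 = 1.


Write in Frobenius form y'' + (p(x)/x) y' + (q(x)/x^2) y = 0:
  p(x) = 1,  q(x) = 4x - 1/9.
Indicial equation: r(r-1) + (1) r + (-1/9) = 0 -> roots r_1 = 1/3, r_2 = -1/3.
Take r = r_1 = 1/3. Let y(x) = x^r sum_{n>=0} a_n x^n with a_0 = 1.
Substitute y = x^r sum a_n x^n and match x^{r+n}. The recurrence is
  D(n) a_n + 4 a_{n-1} = 0,  where D(n) = (r+n)(r+n-1) + (1)(r+n) + (-1/9).
  a_n = -4 / D(n) * a_{n-1}.
Since the indicial polynomial factors as (r - r_1)(r - r_2), D(n) = (r_1 + n - r_1)(r_1 + n - r_2) = n(n + 2/3).
Evaluating step by step (a_0 = 1):
  n = 1: D(1) = 1(1 + 2/3) = 5/3; numerator = -4(1) = -4; a_1 = (-4)/(5/3) = -12/5
  n = 2: D(2) = 2(2 + 2/3) = 16/3; numerator = -4(-12/5) = 48/5; a_2 = (48/5)/(16/3) = 9/5
  n = 3: D(3) = 3(3 + 2/3) = 11; numerator = -4(9/5) = -36/5; a_3 = (-36/5)/(11) = -36/55

r = 1/3; a_0 = 1; a_1 = -12/5; a_2 = 9/5; a_3 = -36/55


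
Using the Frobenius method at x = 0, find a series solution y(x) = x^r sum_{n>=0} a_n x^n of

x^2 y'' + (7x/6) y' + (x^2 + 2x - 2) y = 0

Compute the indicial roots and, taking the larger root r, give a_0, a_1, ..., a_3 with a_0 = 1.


Write in Frobenius form y'' + (p(x)/x) y' + (q(x)/x^2) y = 0:
  p(x) = 7/6,  q(x) = x^2 + 2x - 2.
Indicial equation: r(r-1) + (7/6) r + (-2) = 0 -> roots r_1 = 4/3, r_2 = -3/2.
Take r = r_1 = 4/3. Let y(x) = x^r sum_{n>=0} a_n x^n with a_0 = 1.
Substitute y = x^r sum a_n x^n and match x^{r+n}. The recurrence is
  D(n) a_n + 2 a_{n-1} + 1 a_{n-2} = 0,  where D(n) = (r+n)(r+n-1) + (7/6)(r+n) + (-2).
  a_n = [-2 a_{n-1} - 1 a_{n-2}] / D(n).
Since the indicial polynomial factors as (r - r_1)(r - r_2), D(n) = (r_1 + n - r_1)(r_1 + n - r_2) = n(n + 17/6).
Evaluating step by step (a_0 = 1):
  n = 1: D(1) = 1(1 + 17/6) = 23/6; numerator = -2(1) = -2; a_1 = (-2)/(23/6) = -12/23
  n = 2: D(2) = 2(2 + 17/6) = 29/3; numerator = -2(-12/23) - 1(1) = 1/23; a_2 = (1/23)/(29/3) = 3/667
  n = 3: D(3) = 3(3 + 17/6) = 35/2; numerator = -2(3/667) - 1(-12/23) = 342/667; a_3 = (342/667)/(35/2) = 684/23345

r = 4/3; a_0 = 1; a_1 = -12/23; a_2 = 3/667; a_3 = 684/23345


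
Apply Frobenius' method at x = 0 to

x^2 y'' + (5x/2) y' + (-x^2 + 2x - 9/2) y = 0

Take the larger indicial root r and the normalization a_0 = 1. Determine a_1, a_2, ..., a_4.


Write in Frobenius form y'' + (p(x)/x) y' + (q(x)/x^2) y = 0:
  p(x) = 5/2,  q(x) = -x^2 + 2x - 9/2.
Indicial equation: r(r-1) + (5/2) r + (-9/2) = 0 -> roots r_1 = 3/2, r_2 = -3.
Take r = r_1 = 3/2. Let y(x) = x^r sum_{n>=0} a_n x^n with a_0 = 1.
Substitute y = x^r sum a_n x^n and match x^{r+n}. The recurrence is
  D(n) a_n + 2 a_{n-1} - 1 a_{n-2} = 0,  where D(n) = (r+n)(r+n-1) + (5/2)(r+n) + (-9/2).
  a_n = [-2 a_{n-1} + 1 a_{n-2}] / D(n).
Since the indicial polynomial factors as (r - r_1)(r - r_2), D(n) = (r_1 + n - r_1)(r_1 + n - r_2) = n(n + 9/2).
Evaluating step by step (a_0 = 1):
  n = 1: D(1) = 1(1 + 9/2) = 11/2; numerator = -2(1) = -2; a_1 = (-2)/(11/2) = -4/11
  n = 2: D(2) = 2(2 + 9/2) = 13; numerator = -2(-4/11) + 1(1) = 19/11; a_2 = (19/11)/(13) = 19/143
  n = 3: D(3) = 3(3 + 9/2) = 45/2; numerator = -2(19/143) + 1(-4/11) = -90/143; a_3 = (-90/143)/(45/2) = -4/143
  n = 4: D(4) = 4(4 + 9/2) = 34; numerator = -2(-4/143) + 1(19/143) = 27/143; a_4 = (27/143)/(34) = 27/4862

r = 3/2; a_0 = 1; a_1 = -4/11; a_2 = 19/143; a_3 = -4/143; a_4 = 27/4862


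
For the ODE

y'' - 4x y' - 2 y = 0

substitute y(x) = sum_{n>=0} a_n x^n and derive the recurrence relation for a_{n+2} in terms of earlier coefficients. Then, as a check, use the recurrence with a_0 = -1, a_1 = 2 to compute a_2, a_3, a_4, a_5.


Substitute y = sum_n a_n x^n.
y''(x) has coefficient (n+2)(n+1) a_{n+2} at x^n;
-4 x y'(x) has coefficient -4 n a_n at x^n (shift);
-2 y(x) has coefficient -2 a_n at x^n.
Matching x^n: (n+2)(n+1) a_{n+2} + (-4n - 2) a_n = 0.
Thus a_{n+2} = (4n + 2) / ((n+1)(n+2)) * a_n.

Check with a_0 = -1, a_1 = 2 (apply the recurrence for n = 0, 1, 2, 3): a_0 = -1, a_1 = 2, a_2 = -1, a_3 = 2, a_4 = -5/6, a_5 = 7/5.

a_(n+2) = (4n + 2) / ((n+1)(n+2)) * a_n; check: a_0 = -1, a_1 = 2, a_2 = -1, a_3 = 2, a_4 = -5/6, a_5 = 7/5


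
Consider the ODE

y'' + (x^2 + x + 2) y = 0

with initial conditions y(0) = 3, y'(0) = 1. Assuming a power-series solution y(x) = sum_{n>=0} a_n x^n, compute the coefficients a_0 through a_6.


Ansatz: y(x) = sum_{n>=0} a_n x^n, so y'(x) = sum_{n>=1} n a_n x^(n-1) and y''(x) = sum_{n>=2} n(n-1) a_n x^(n-2).
Substitute into P(x) y'' + Q(x) y' + R(x) y = 0 with P(x) = 1, Q(x) = 0, R(x) = x^2 + x + 2, and match powers of x.
Initial conditions: a_0 = 3, a_1 = 1.
Setting the coefficient of each power of x to zero and solving order by order (substituting the coefficients already found):
  x^0: 2 a_2 + 2 a_0 = 0  ->  2 a_2 = -2 a_0 = -6  ->  a_2 = -3
  x^1: 6 a_3 + 2 a_1 + a_0 = 0  ->  6 a_3 = -2 a_1 - a_0 = -5  ->  a_3 = -5/6
  x^2: 12 a_4 + 2 a_2 + a_1 + a_0 = 0  ->  12 a_4 = -2 a_2 - a_1 - a_0 = 2  ->  a_4 = 1/6
  x^3: 20 a_5 + 2 a_3 + a_2 + a_1 = 0  ->  20 a_5 = -2 a_3 - a_2 - a_1 = 11/3  ->  a_5 = 11/60
  x^4: 30 a_6 + 2 a_4 + a_3 + a_2 = 0  ->  30 a_6 = -2 a_4 - a_3 - a_2 = 7/2  ->  a_6 = 7/60
Truncated series: y(x) = 3 + x - 3 x^2 - (5/6) x^3 + (1/6) x^4 + (11/60) x^5 + (7/60) x^6 + O(x^7).

a_0 = 3; a_1 = 1; a_2 = -3; a_3 = -5/6; a_4 = 1/6; a_5 = 11/60; a_6 = 7/60


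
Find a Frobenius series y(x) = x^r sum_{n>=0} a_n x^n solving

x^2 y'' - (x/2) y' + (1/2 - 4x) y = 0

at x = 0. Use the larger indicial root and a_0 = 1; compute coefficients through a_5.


Write in Frobenius form y'' + (p(x)/x) y' + (q(x)/x^2) y = 0:
  p(x) = -1/2,  q(x) = 1/2 - 4x.
Indicial equation: r(r-1) + (-1/2) r + (1/2) = 0 -> roots r_1 = 1, r_2 = 1/2.
Take r = r_1 = 1. Let y(x) = x^r sum_{n>=0} a_n x^n with a_0 = 1.
Substitute y = x^r sum a_n x^n and match x^{r+n}. The recurrence is
  D(n) a_n - 4 a_{n-1} = 0,  where D(n) = (r+n)(r+n-1) + (-1/2)(r+n) + (1/2).
  a_n = 4 / D(n) * a_{n-1}.
Since the indicial polynomial factors as (r - r_1)(r - r_2), D(n) = (r_1 + n - r_1)(r_1 + n - r_2) = n(n + 1/2).
Evaluating step by step (a_0 = 1):
  n = 1: D(1) = 1(1 + 1/2) = 3/2; numerator = 4(1) = 4; a_1 = (4)/(3/2) = 8/3
  n = 2: D(2) = 2(2 + 1/2) = 5; numerator = 4(8/3) = 32/3; a_2 = (32/3)/(5) = 32/15
  n = 3: D(3) = 3(3 + 1/2) = 21/2; numerator = 4(32/15) = 128/15; a_3 = (128/15)/(21/2) = 256/315
  n = 4: D(4) = 4(4 + 1/2) = 18; numerator = 4(256/315) = 1024/315; a_4 = (1024/315)/(18) = 512/2835
  n = 5: D(5) = 5(5 + 1/2) = 55/2; numerator = 4(512/2835) = 2048/2835; a_5 = (2048/2835)/(55/2) = 4096/155925

r = 1; a_0 = 1; a_1 = 8/3; a_2 = 32/15; a_3 = 256/315; a_4 = 512/2835; a_5 = 4096/155925


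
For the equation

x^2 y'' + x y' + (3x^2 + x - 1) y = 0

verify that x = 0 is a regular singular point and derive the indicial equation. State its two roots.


Divide by x^2 to reach normal form y'' + P_1(x) y' + P_2(x) y = 0 with P_1(x) = 1/x and P_2(x) = 3 + 1/x - 1/x^2.
x = 0 is a singular point because the y'-coefficient 1/x has a pole at x = 0 and the y-coefficient 3 + 1/x - 1/x^2 has a pole at x = 0.
It is a regular singular point because x P_1(x) = p(x) = 1 and x^2 P_2(x) = q(x) = 3x^2 + x - 1 are polynomials, hence analytic at x = 0.
p(0) = 1,  q(0) = -1.
Indicial equation: r(r-1) + p(0) r + q(0) = 0, i.e. r^2 + (p(0) - 1) r + q(0) = 0, i.e. r^2 - 1 = 0.
Discriminant: (0)^2 - 4(-1) = 4, so r = (0 ± 2)/2.
Solving: r_1 = 1, r_2 = -1.

indicial: r^2 - 1 = 0; roots r_1 = 1, r_2 = -1


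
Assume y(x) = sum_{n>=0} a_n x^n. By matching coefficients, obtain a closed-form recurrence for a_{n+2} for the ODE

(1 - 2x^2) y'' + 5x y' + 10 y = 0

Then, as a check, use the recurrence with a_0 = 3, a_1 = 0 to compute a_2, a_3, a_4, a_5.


Substitute y = sum_n a_n x^n.
(1 - 2 x^2) y'' contributes (n+2)(n+1) a_{n+2} - 2 n(n-1) a_n at x^n.
5 x y'(x) contributes 5 n a_n at x^n.
10 y(x) contributes 10 a_n at x^n.
Matching x^n: (n+2)(n+1) a_{n+2} + (-2 n(n-1) + 5 n + 10) a_n = 0.
Thus a_{n+2} = (2 n(n-1) - 5 n - 10) / ((n+1)(n+2)) * a_n.

Check with a_0 = 3, a_1 = 0 (apply the recurrence for n = 0, 1, 2, 3): a_0 = 3, a_1 = 0, a_2 = -15, a_3 = 0, a_4 = 20, a_5 = 0.

a_(n+2) = (2 n(n-1) - 5 n - 10) / ((n+1)(n+2)) * a_n; check: a_0 = 3, a_1 = 0, a_2 = -15, a_3 = 0, a_4 = 20, a_5 = 0


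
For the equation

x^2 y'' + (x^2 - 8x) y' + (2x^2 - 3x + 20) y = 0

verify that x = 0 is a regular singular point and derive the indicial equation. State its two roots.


Divide by x^2 to reach normal form y'' + P_1(x) y' + P_2(x) y = 0 with P_1(x) = 1 - 8/x and P_2(x) = 2 - 3/x + 20/x^2.
x = 0 is a singular point because the y'-coefficient 1 - 8/x has a pole at x = 0 and the y-coefficient 2 - 3/x + 20/x^2 has a pole at x = 0.
It is a regular singular point because x P_1(x) = p(x) = x - 8 and x^2 P_2(x) = q(x) = 2x^2 - 3x + 20 are polynomials, hence analytic at x = 0.
p(0) = -8,  q(0) = 20.
Indicial equation: r(r-1) + p(0) r + q(0) = 0, i.e. r^2 + (p(0) - 1) r + q(0) = 0, i.e. r^2 - 9 r + 20 = 0.
Discriminant: (-9)^2 - 4(20) = 1, so r = (9 ± 1)/2.
Solving: r_1 = 5, r_2 = 4.

indicial: r^2 - 9 r + 20 = 0; roots r_1 = 5, r_2 = 4


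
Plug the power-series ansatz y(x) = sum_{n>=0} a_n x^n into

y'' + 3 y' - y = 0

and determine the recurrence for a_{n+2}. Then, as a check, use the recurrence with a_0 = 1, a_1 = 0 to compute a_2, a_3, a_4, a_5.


Substitute y = sum_n a_n x^n.
y''(x) has coefficient (n+2)(n+1) a_{n+2} at x^n;
3 y'(x) has coefficient 3 (n+1) a_{n+1} at x^n;
-y(x) has coefficient -1 a_n at x^n.
Matching x^n: (n+2)(n+1) a_{n+2} + 3 (n+1) a_{n+1} - 1 a_n = 0.
Thus a_{n+2} = [-3 (n+1) a_{n+1} + 1 a_n] / ((n+1)(n+2)).

Check with a_0 = 1, a_1 = 0 (apply the recurrence for n = 0, 1, 2, 3): a_0 = 1, a_1 = 0, a_2 = 1/2, a_3 = -1/2, a_4 = 5/12, a_5 = -11/40.

a_(n+2) = [-3 (n+1) a_(n+1) + 1 a_n] / ((n+1)(n+2)); check: a_0 = 1, a_1 = 0, a_2 = 1/2, a_3 = -1/2, a_4 = 5/12, a_5 = -11/40


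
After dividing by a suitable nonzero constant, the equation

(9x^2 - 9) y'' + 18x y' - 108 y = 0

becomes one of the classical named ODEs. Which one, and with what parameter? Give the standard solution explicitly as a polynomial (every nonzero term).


All three coefficients share the factor -9; dividing through by -9 gives  (1 - x^2) y'' - 2x y' + 12 y = 0.
This matches the Legendre equation (1 - x^2) y'' - 2x y' + n(n+1) y = 0 (note the -2x y' term) with n(n+1) = 12, so n = 3; the polynomial solution is P_3(x).
With y = sum_k a_k x^k, matching x^k gives (k+2)(k+1) a_{k+2} = [k(k+1) - n(n+1)] a_k = (k - 3)(k + 4) a_k. The right side vanishes at k = 3, so the series with the parity of 3 terminates at degree 3.
Standard normalization (P_n(1) = 1): leading coefficient (2n)!/(2^n (n!)^2) = 720/(8*36) = 5/2, so a_3 = 5/2. Work downward with a_k = (k+1)(k+2) a_{k+2} / ((k - 3)(k + 4)):
  a_1 = (2)(3)(5/2) / ((1 - 3)(1 + 4)) = 15/(-10) = -3/2
Hence P_3(x) = 5 x^3/2 - 3 x/2.

P_3(x); series = 5 x^3/2 - 3 x/2


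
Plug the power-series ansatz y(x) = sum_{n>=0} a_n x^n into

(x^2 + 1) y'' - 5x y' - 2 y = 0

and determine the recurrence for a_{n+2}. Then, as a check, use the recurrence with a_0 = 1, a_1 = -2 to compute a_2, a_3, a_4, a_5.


Substitute y = sum_n a_n x^n.
(1 + 1 x^2) y'' contributes (n+2)(n+1) a_{n+2} + n(n-1) a_n at x^n.
-5 x y'(x) contributes -5 n a_n at x^n.
-2 y(x) contributes -2 a_n at x^n.
Matching x^n: (n+2)(n+1) a_{n+2} + (n(n-1) - 5 n - 2) a_n = 0.
Thus a_{n+2} = (-n(n-1) + 5 n + 2) / ((n+1)(n+2)) * a_n.

Check with a_0 = 1, a_1 = -2 (apply the recurrence for n = 0, 1, 2, 3): a_0 = 1, a_1 = -2, a_2 = 1, a_3 = -7/3, a_4 = 5/6, a_5 = -77/60.

a_(n+2) = (-n(n-1) + 5 n + 2) / ((n+1)(n+2)) * a_n; check: a_0 = 1, a_1 = -2, a_2 = 1, a_3 = -7/3, a_4 = 5/6, a_5 = -77/60


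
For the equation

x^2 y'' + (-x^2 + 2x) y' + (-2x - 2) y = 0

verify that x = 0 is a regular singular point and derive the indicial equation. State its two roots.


Divide by x^2 to reach normal form y'' + P_1(x) y' + P_2(x) y = 0 with P_1(x) = -1 + 2/x and P_2(x) = -2/x - 2/x^2.
x = 0 is a singular point because the y'-coefficient -1 + 2/x has a pole at x = 0 and the y-coefficient -2/x - 2/x^2 has a pole at x = 0.
It is a regular singular point because x P_1(x) = p(x) = 2 - x and x^2 P_2(x) = q(x) = -2x - 2 are polynomials, hence analytic at x = 0.
p(0) = 2,  q(0) = -2.
Indicial equation: r(r-1) + p(0) r + q(0) = 0, i.e. r^2 + (p(0) - 1) r + q(0) = 0, i.e. r^2 + 1 r - 2 = 0.
Discriminant: (1)^2 - 4(-2) = 9, so r = (-1 ± 3)/2.
Solving: r_1 = 1, r_2 = -2.

indicial: r^2 + 1 r - 2 = 0; roots r_1 = 1, r_2 = -2


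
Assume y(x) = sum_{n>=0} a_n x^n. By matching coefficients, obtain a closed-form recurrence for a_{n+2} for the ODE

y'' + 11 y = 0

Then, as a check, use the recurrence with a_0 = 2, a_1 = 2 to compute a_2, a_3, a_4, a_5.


Substitute y = sum_n a_n x^n into y'' + (const) y = 0.
y''(x) = sum_{n>=0} (n+2)(n+1) a_{n+2} x^n.
The ODE becomes sum_n [(n+2)(n+1) a_{n+2} + 11 a_n] x^n = 0.
Setting each coefficient to zero gives the recurrence:
  (n+2)(n+1) a_{n+2} + 11 a_n = 0,
  a_{n+2} = -11 / ((n+1)(n+2)) a_n.

Check with a_0 = 2, a_1 = 2 (apply the recurrence for n = 0, 1, 2, 3): a_0 = 2, a_1 = 2, a_2 = -11, a_3 = -11/3, a_4 = 121/12, a_5 = 121/60.

a_{n+2} = -11/((n+1)(n+2)) * a_n; check: a_0 = 2, a_1 = 2, a_2 = -11, a_3 = -11/3, a_4 = 121/12, a_5 = 121/60


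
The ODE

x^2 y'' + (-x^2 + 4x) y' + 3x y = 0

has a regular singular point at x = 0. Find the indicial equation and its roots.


Divide by x^2 to reach normal form y'' + P_1(x) y' + P_2(x) y = 0 with P_1(x) = -1 + 4/x and P_2(x) = 3/x.
x = 0 is a singular point because the y'-coefficient -1 + 4/x has a pole at x = 0 and the y-coefficient 3/x has a pole at x = 0.
It is a regular singular point because x P_1(x) = p(x) = 4 - x and x^2 P_2(x) = q(x) = 3x are polynomials, hence analytic at x = 0.
p(0) = 4,  q(0) = 0.
Indicial equation: r(r-1) + p(0) r + q(0) = 0, i.e. r^2 + (p(0) - 1) r + q(0) = 0, i.e. r^2 + 3 r = 0.
Discriminant: (3)^2 - 4(0) = 9, so r = (-3 ± 3)/2.
Solving: r_1 = 0, r_2 = -3.

indicial: r^2 + 3 r = 0; roots r_1 = 0, r_2 = -3


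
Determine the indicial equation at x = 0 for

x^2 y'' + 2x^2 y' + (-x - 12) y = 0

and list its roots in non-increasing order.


Divide by x^2 to reach normal form y'' + P_1(x) y' + P_2(x) y = 0 with P_1(x) = 2 and P_2(x) = -1/x - 12/x^2.
x = 0 is a singular point because the y-coefficient -1/x - 12/x^2 has a pole at x = 0.
It is a regular singular point because x P_1(x) = p(x) = 2x and x^2 P_2(x) = q(x) = -x - 12 are polynomials, hence analytic at x = 0.
p(0) = 0,  q(0) = -12.
Indicial equation: r(r-1) + p(0) r + q(0) = 0, i.e. r^2 + (p(0) - 1) r + q(0) = 0, i.e. r^2 - 1 r - 12 = 0.
Discriminant: (-1)^2 - 4(-12) = 49, so r = (1 ± 7)/2.
Solving: r_1 = 4, r_2 = -3.

indicial: r^2 - 1 r - 12 = 0; roots r_1 = 4, r_2 = -3


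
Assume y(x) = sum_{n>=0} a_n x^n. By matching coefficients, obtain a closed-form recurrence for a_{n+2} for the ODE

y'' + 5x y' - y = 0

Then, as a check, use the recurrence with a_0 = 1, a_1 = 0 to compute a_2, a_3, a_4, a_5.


Substitute y = sum_n a_n x^n.
y''(x) has coefficient (n+2)(n+1) a_{n+2} at x^n;
5 x y'(x) has coefficient 5 n a_n at x^n (shift);
-y(x) has coefficient -1 a_n at x^n.
Matching x^n: (n+2)(n+1) a_{n+2} + (5n - 1) a_n = 0.
Thus a_{n+2} = (-5n + 1) / ((n+1)(n+2)) * a_n.

Check with a_0 = 1, a_1 = 0 (apply the recurrence for n = 0, 1, 2, 3): a_0 = 1, a_1 = 0, a_2 = 1/2, a_3 = 0, a_4 = -3/8, a_5 = 0.

a_(n+2) = (-5n + 1) / ((n+1)(n+2)) * a_n; check: a_0 = 1, a_1 = 0, a_2 = 1/2, a_3 = 0, a_4 = -3/8, a_5 = 0


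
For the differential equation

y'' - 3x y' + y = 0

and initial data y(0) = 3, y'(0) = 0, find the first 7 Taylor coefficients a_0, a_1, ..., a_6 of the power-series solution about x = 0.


Ansatz: y(x) = sum_{n>=0} a_n x^n, so y'(x) = sum_{n>=1} n a_n x^(n-1) and y''(x) = sum_{n>=2} n(n-1) a_n x^(n-2).
Substitute into P(x) y'' + Q(x) y' + R(x) y = 0 with P(x) = 1, Q(x) = -3x, R(x) = 1, and match powers of x.
Initial conditions: a_0 = 3, a_1 = 0.
Setting the coefficient of each power of x to zero and solving order by order (substituting the coefficients already found):
  x^0: 2 a_2 + a_0 = 0  ->  2 a_2 = -a_0 = -3  ->  a_2 = -3/2
  x^1: 6 a_3 - 2 a_1 = 0  ->  6 a_3 = 2 a_1 = 0  ->  a_3 = 0
  x^2: 12 a_4 - 5 a_2 = 0  ->  12 a_4 = 5 a_2 = -15/2  ->  a_4 = -5/8
  x^3: 20 a_5 - 8 a_3 = 0  ->  20 a_5 = 8 a_3 = 0  ->  a_5 = 0
  x^4: 30 a_6 - 11 a_4 = 0  ->  30 a_6 = 11 a_4 = -55/8  ->  a_6 = -11/48
Truncated series: y(x) = 3 - (3/2) x^2 - (5/8) x^4 - (11/48) x^6 + O(x^7).

a_0 = 3; a_1 = 0; a_2 = -3/2; a_3 = 0; a_4 = -5/8; a_5 = 0; a_6 = -11/48


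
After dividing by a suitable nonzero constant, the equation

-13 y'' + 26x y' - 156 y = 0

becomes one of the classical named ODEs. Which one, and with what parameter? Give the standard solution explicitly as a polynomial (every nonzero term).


All three coefficients share the factor -13; dividing through by -13 gives  y'' - 2x y' + 12 y = 0.
This matches the Hermite equation y'' - 2x y' + 2n y = 0 with 2n = 12, so n = 6; the polynomial solution is H_6(x).
With y = sum_k a_k x^k, matching x^k gives (k+2)(k+1) a_{k+2} = 2(k - n) a_k = 2(k - 6) a_k. The right side vanishes at k = 6, so the series with the parity of 6 terminates at degree 6.
Standard normalization: leading coefficient of H_n is 2^n, so a_6 = 2^6 = 64. Work downward with a_k = (k+1)(k+2) a_{k+2} / (2(k - n)):
  a_4 = (5)(6)(64) / (2(4 - 6)) = 1920/(-4) = -480
  a_2 = (3)(4)(-480) / (2(2 - 6)) = -5760/(-8) = 720
  a_0 = (1)(2)(720) / (2(0 - 6)) = 1440/(-12) = -120
Hence H_6(x) = 64 x^6 - 480 x^4 + 720 x^2 - 120.

H_6(x); series = 64 x^6 - 480 x^4 + 720 x^2 - 120


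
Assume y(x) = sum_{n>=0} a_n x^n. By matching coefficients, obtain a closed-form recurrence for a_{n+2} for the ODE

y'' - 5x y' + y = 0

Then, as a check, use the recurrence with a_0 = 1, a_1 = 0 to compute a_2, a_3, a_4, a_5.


Substitute y = sum_n a_n x^n.
y''(x) has coefficient (n+2)(n+1) a_{n+2} at x^n;
-5 x y'(x) has coefficient -5 n a_n at x^n (shift);
y(x) has coefficient 1 a_n at x^n.
Matching x^n: (n+2)(n+1) a_{n+2} + (-5n + 1) a_n = 0.
Thus a_{n+2} = (5n - 1) / ((n+1)(n+2)) * a_n.

Check with a_0 = 1, a_1 = 0 (apply the recurrence for n = 0, 1, 2, 3): a_0 = 1, a_1 = 0, a_2 = -1/2, a_3 = 0, a_4 = -3/8, a_5 = 0.

a_(n+2) = (5n - 1) / ((n+1)(n+2)) * a_n; check: a_0 = 1, a_1 = 0, a_2 = -1/2, a_3 = 0, a_4 = -3/8, a_5 = 0


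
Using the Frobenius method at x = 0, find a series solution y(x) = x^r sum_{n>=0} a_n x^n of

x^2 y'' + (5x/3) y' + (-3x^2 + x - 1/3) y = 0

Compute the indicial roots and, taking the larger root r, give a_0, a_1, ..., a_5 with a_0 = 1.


Write in Frobenius form y'' + (p(x)/x) y' + (q(x)/x^2) y = 0:
  p(x) = 5/3,  q(x) = -3x^2 + x - 1/3.
Indicial equation: r(r-1) + (5/3) r + (-1/3) = 0 -> roots r_1 = 1/3, r_2 = -1.
Take r = r_1 = 1/3. Let y(x) = x^r sum_{n>=0} a_n x^n with a_0 = 1.
Substitute y = x^r sum a_n x^n and match x^{r+n}. The recurrence is
  D(n) a_n + 1 a_{n-1} - 3 a_{n-2} = 0,  where D(n) = (r+n)(r+n-1) + (5/3)(r+n) + (-1/3).
  a_n = [-1 a_{n-1} + 3 a_{n-2}] / D(n).
Since the indicial polynomial factors as (r - r_1)(r - r_2), D(n) = (r_1 + n - r_1)(r_1 + n - r_2) = n(n + 4/3).
Evaluating step by step (a_0 = 1):
  n = 1: D(1) = 1(1 + 4/3) = 7/3; numerator = -1(1) = -1; a_1 = (-1)/(7/3) = -3/7
  n = 2: D(2) = 2(2 + 4/3) = 20/3; numerator = -1(-3/7) + 3(1) = 24/7; a_2 = (24/7)/(20/3) = 18/35
  n = 3: D(3) = 3(3 + 4/3) = 13; numerator = -1(18/35) + 3(-3/7) = -9/5; a_3 = (-9/5)/(13) = -9/65
  n = 4: D(4) = 4(4 + 4/3) = 64/3; numerator = -1(-9/65) + 3(18/35) = 153/91; a_4 = (153/91)/(64/3) = 459/5824
  n = 5: D(5) = 5(5 + 4/3) = 95/3; numerator = -1(459/5824) + 3(-9/65) = -1107/2240; a_5 = (-1107/2240)/(95/3) = -3321/212800

r = 1/3; a_0 = 1; a_1 = -3/7; a_2 = 18/35; a_3 = -9/65; a_4 = 459/5824; a_5 = -3321/212800


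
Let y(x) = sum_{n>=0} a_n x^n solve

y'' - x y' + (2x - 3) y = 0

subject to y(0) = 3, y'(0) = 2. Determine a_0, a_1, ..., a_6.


Ansatz: y(x) = sum_{n>=0} a_n x^n, so y'(x) = sum_{n>=1} n a_n x^(n-1) and y''(x) = sum_{n>=2} n(n-1) a_n x^(n-2).
Substitute into P(x) y'' + Q(x) y' + R(x) y = 0 with P(x) = 1, Q(x) = -x, R(x) = 2x - 3, and match powers of x.
Initial conditions: a_0 = 3, a_1 = 2.
Setting the coefficient of each power of x to zero and solving order by order (substituting the coefficients already found):
  x^0: 2 a_2 - 3 a_0 = 0  ->  2 a_2 = 3 a_0 = 9  ->  a_2 = 9/2
  x^1: 6 a_3 - 4 a_1 + 2 a_0 = 0  ->  6 a_3 = 4 a_1 - 2 a_0 = 2  ->  a_3 = 1/3
  x^2: 12 a_4 - 5 a_2 + 2 a_1 = 0  ->  12 a_4 = 5 a_2 - 2 a_1 = 37/2  ->  a_4 = 37/24
  x^3: 20 a_5 - 6 a_3 + 2 a_2 = 0  ->  20 a_5 = 6 a_3 - 2 a_2 = -7  ->  a_5 = -7/20
  x^4: 30 a_6 - 7 a_4 + 2 a_3 = 0  ->  30 a_6 = 7 a_4 - 2 a_3 = 81/8  ->  a_6 = 27/80
Truncated series: y(x) = 3 + 2 x + (9/2) x^2 + (1/3) x^3 + (37/24) x^4 - (7/20) x^5 + (27/80) x^6 + O(x^7).

a_0 = 3; a_1 = 2; a_2 = 9/2; a_3 = 1/3; a_4 = 37/24; a_5 = -7/20; a_6 = 27/80


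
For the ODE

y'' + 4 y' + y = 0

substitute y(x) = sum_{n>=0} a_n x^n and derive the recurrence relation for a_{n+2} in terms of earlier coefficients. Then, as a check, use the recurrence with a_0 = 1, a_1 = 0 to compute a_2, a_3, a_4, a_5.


Substitute y = sum_n a_n x^n.
y''(x) has coefficient (n+2)(n+1) a_{n+2} at x^n;
4 y'(x) has coefficient 4 (n+1) a_{n+1} at x^n;
y(x) has coefficient 1 a_n at x^n.
Matching x^n: (n+2)(n+1) a_{n+2} + 4 (n+1) a_{n+1} + 1 a_n = 0.
Thus a_{n+2} = [-4 (n+1) a_{n+1} - 1 a_n] / ((n+1)(n+2)).

Check with a_0 = 1, a_1 = 0 (apply the recurrence for n = 0, 1, 2, 3): a_0 = 1, a_1 = 0, a_2 = -1/2, a_3 = 2/3, a_4 = -5/8, a_5 = 7/15.

a_(n+2) = [-4 (n+1) a_(n+1) - 1 a_n] / ((n+1)(n+2)); check: a_0 = 1, a_1 = 0, a_2 = -1/2, a_3 = 2/3, a_4 = -5/8, a_5 = 7/15


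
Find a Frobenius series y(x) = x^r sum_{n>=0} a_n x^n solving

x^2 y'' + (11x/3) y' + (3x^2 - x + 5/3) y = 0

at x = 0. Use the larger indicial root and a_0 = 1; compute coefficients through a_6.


Write in Frobenius form y'' + (p(x)/x) y' + (q(x)/x^2) y = 0:
  p(x) = 11/3,  q(x) = 3x^2 - x + 5/3.
Indicial equation: r(r-1) + (11/3) r + (5/3) = 0 -> roots r_1 = -1, r_2 = -5/3.
Take r = r_1 = -1. Let y(x) = x^r sum_{n>=0} a_n x^n with a_0 = 1.
Substitute y = x^r sum a_n x^n and match x^{r+n}. The recurrence is
  D(n) a_n - 1 a_{n-1} + 3 a_{n-2} = 0,  where D(n) = (r+n)(r+n-1) + (11/3)(r+n) + (5/3).
  a_n = [1 a_{n-1} - 3 a_{n-2}] / D(n).
Since the indicial polynomial factors as (r - r_1)(r - r_2), D(n) = (r_1 + n - r_1)(r_1 + n - r_2) = n(n + 2/3).
Evaluating step by step (a_0 = 1):
  n = 1: D(1) = 1(1 + 2/3) = 5/3; numerator = 1(1) = 1; a_1 = (1)/(5/3) = 3/5
  n = 2: D(2) = 2(2 + 2/3) = 16/3; numerator = 1(3/5) - 3(1) = -12/5; a_2 = (-12/5)/(16/3) = -9/20
  n = 3: D(3) = 3(3 + 2/3) = 11; numerator = 1(-9/20) - 3(3/5) = -9/4; a_3 = (-9/4)/(11) = -9/44
  n = 4: D(4) = 4(4 + 2/3) = 56/3; numerator = 1(-9/44) - 3(-9/20) = 63/55; a_4 = (63/55)/(56/3) = 27/440
  n = 5: D(5) = 5(5 + 2/3) = 85/3; numerator = 1(27/440) - 3(-9/44) = 27/40; a_5 = (27/40)/(85/3) = 81/3400
  n = 6: D(6) = 6(6 + 2/3) = 40; numerator = 1(81/3400) - 3(27/440) = -2997/18700; a_6 = (-2997/18700)/(40) = -2997/748000

r = -1; a_0 = 1; a_1 = 3/5; a_2 = -9/20; a_3 = -9/44; a_4 = 27/440; a_5 = 81/3400; a_6 = -2997/748000


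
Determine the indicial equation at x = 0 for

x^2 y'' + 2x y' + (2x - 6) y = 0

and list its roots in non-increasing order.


Divide by x^2 to reach normal form y'' + P_1(x) y' + P_2(x) y = 0 with P_1(x) = 2/x and P_2(x) = 2/x - 6/x^2.
x = 0 is a singular point because the y'-coefficient 2/x has a pole at x = 0 and the y-coefficient 2/x - 6/x^2 has a pole at x = 0.
It is a regular singular point because x P_1(x) = p(x) = 2 and x^2 P_2(x) = q(x) = 2x - 6 are polynomials, hence analytic at x = 0.
p(0) = 2,  q(0) = -6.
Indicial equation: r(r-1) + p(0) r + q(0) = 0, i.e. r^2 + (p(0) - 1) r + q(0) = 0, i.e. r^2 + 1 r - 6 = 0.
Discriminant: (1)^2 - 4(-6) = 25, so r = (-1 ± 5)/2.
Solving: r_1 = 2, r_2 = -3.

indicial: r^2 + 1 r - 6 = 0; roots r_1 = 2, r_2 = -3


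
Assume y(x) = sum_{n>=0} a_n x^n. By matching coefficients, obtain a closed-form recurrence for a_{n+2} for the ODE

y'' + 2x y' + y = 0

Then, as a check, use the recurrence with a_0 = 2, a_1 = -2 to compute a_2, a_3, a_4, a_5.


Substitute y = sum_n a_n x^n.
y''(x) has coefficient (n+2)(n+1) a_{n+2} at x^n;
2 x y'(x) has coefficient 2 n a_n at x^n (shift);
y(x) has coefficient 1 a_n at x^n.
Matching x^n: (n+2)(n+1) a_{n+2} + (2n + 1) a_n = 0.
Thus a_{n+2} = (-2n - 1) / ((n+1)(n+2)) * a_n.

Check with a_0 = 2, a_1 = -2 (apply the recurrence for n = 0, 1, 2, 3): a_0 = 2, a_1 = -2, a_2 = -1, a_3 = 1, a_4 = 5/12, a_5 = -7/20.

a_(n+2) = (-2n - 1) / ((n+1)(n+2)) * a_n; check: a_0 = 2, a_1 = -2, a_2 = -1, a_3 = 1, a_4 = 5/12, a_5 = -7/20


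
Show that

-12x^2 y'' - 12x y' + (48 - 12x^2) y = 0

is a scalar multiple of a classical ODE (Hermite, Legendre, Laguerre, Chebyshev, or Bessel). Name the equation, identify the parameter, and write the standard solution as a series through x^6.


All three coefficients share the factor -12; dividing through by -12 gives  x^2 y'' + x y' + (x^2 - 4) y = 0.
This matches the Bessel equation x^2 y'' + x y' + (x^2 - nu^2) y = 0 with nu^2 = 4, so nu = 2; the solution bounded at x = 0 is J_2(x).
Frobenius at x = 0: indicial roots ±nu; for r = nu the recurrence k(k + 2nu) c_k = -c_{k-2} gives the standard series J_nu(x) = sum_{k>=0} (-1)^k / (k! (k+nu)!) (x/2)^(2k+nu). Evaluate the first 3 terms:
  k = 0: (-1)^0 / (0! * 2! * 2^2) x^2 = 1/(1*2*4) x^2 = (1/8) x^2
  k = 1: (-1)^1 / (1! * 3! * 2^4) x^4 = -1/(1*6*16) x^4 = (-1/96) x^4
  k = 2: (-1)^2 / (2! * 4! * 2^6) x^6 = 1/(2*24*64) x^6 = (1/3072) x^6
Hence J_2(x) = x^6/3072 - x^4/96 + x^2/8 + ....

J_2(x); series = x^6/3072 - x^4/96 + x^2/8


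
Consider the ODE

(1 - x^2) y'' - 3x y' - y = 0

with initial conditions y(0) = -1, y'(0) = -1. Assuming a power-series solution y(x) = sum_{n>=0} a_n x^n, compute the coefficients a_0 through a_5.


Ansatz: y(x) = sum_{n>=0} a_n x^n, so y'(x) = sum_{n>=1} n a_n x^(n-1) and y''(x) = sum_{n>=2} n(n-1) a_n x^(n-2).
Substitute into P(x) y'' + Q(x) y' + R(x) y = 0 with P(x) = 1 - x^2, Q(x) = -3x, R(x) = -1, and match powers of x.
Initial conditions: a_0 = -1, a_1 = -1.
Setting the coefficient of each power of x to zero and solving order by order (substituting the coefficients already found):
  x^0: 2 a_2 - a_0 = 0  ->  2 a_2 = a_0 = -1  ->  a_2 = -1/2
  x^1: 6 a_3 - 4 a_1 = 0  ->  6 a_3 = 4 a_1 = -4  ->  a_3 = -2/3
  x^2: 12 a_4 - 9 a_2 = 0  ->  12 a_4 = 9 a_2 = -9/2  ->  a_4 = -3/8
  x^3: 20 a_5 - 16 a_3 = 0  ->  20 a_5 = 16 a_3 = -32/3  ->  a_5 = -8/15
Truncated series: y(x) = -1 - x - (1/2) x^2 - (2/3) x^3 - (3/8) x^4 - (8/15) x^5 + O(x^6).

a_0 = -1; a_1 = -1; a_2 = -1/2; a_3 = -2/3; a_4 = -3/8; a_5 = -8/15


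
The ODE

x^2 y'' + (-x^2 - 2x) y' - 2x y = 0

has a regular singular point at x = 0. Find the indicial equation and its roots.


Divide by x^2 to reach normal form y'' + P_1(x) y' + P_2(x) y = 0 with P_1(x) = -1 - 2/x and P_2(x) = -2/x.
x = 0 is a singular point because the y'-coefficient -1 - 2/x has a pole at x = 0 and the y-coefficient -2/x has a pole at x = 0.
It is a regular singular point because x P_1(x) = p(x) = -x - 2 and x^2 P_2(x) = q(x) = -2x are polynomials, hence analytic at x = 0.
p(0) = -2,  q(0) = 0.
Indicial equation: r(r-1) + p(0) r + q(0) = 0, i.e. r^2 + (p(0) - 1) r + q(0) = 0, i.e. r^2 - 3 r = 0.
Discriminant: (-3)^2 - 4(0) = 9, so r = (3 ± 3)/2.
Solving: r_1 = 3, r_2 = 0.

indicial: r^2 - 3 r = 0; roots r_1 = 3, r_2 = 0


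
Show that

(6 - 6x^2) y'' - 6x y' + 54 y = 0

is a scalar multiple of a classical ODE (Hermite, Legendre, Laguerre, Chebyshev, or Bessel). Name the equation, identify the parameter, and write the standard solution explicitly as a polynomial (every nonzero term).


All three coefficients share the factor 6; dividing through by 6 gives  (1 - x^2) y'' - x y' + 9 y = 0.
This matches the Chebyshev equation (1 - x^2) y'' - x y' + n^2 y = 0 (note the -x y' term, not -2x y') with n^2 = 9, so n = 3; the polynomial solution is T_3(x).
With y = sum_k a_k x^k, matching x^k gives (k+2)(k+1) a_{k+2} = (k^2 - n^2) a_k = (k - 3)(k + 3) a_k. The right side vanishes at k = 3, so the series with the parity of 3 terminates at degree 3.
Standard normalization: leading coefficient of T_n is 2^(n-1), so a_3 = 2^2 = 4. Work downward with a_k = (k+1)(k+2) a_{k+2} / ((k - 3)(k + 3)):
  a_1 = (2)(3)(4) / ((1 - 3)(1 + 3)) = 24/(-8) = -3
Hence T_3(x) = 4 x^3 - 3 x.

T_3(x); series = 4 x^3 - 3 x


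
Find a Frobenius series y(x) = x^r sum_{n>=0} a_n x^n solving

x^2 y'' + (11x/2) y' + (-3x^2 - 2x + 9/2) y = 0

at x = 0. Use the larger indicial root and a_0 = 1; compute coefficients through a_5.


Write in Frobenius form y'' + (p(x)/x) y' + (q(x)/x^2) y = 0:
  p(x) = 11/2,  q(x) = -3x^2 - 2x + 9/2.
Indicial equation: r(r-1) + (11/2) r + (9/2) = 0 -> roots r_1 = -3/2, r_2 = -3.
Take r = r_1 = -3/2. Let y(x) = x^r sum_{n>=0} a_n x^n with a_0 = 1.
Substitute y = x^r sum a_n x^n and match x^{r+n}. The recurrence is
  D(n) a_n - 2 a_{n-1} - 3 a_{n-2} = 0,  where D(n) = (r+n)(r+n-1) + (11/2)(r+n) + (9/2).
  a_n = [2 a_{n-1} + 3 a_{n-2}] / D(n).
Since the indicial polynomial factors as (r - r_1)(r - r_2), D(n) = (r_1 + n - r_1)(r_1 + n - r_2) = n(n + 3/2).
Evaluating step by step (a_0 = 1):
  n = 1: D(1) = 1(1 + 3/2) = 5/2; numerator = 2(1) = 2; a_1 = (2)/(5/2) = 4/5
  n = 2: D(2) = 2(2 + 3/2) = 7; numerator = 2(4/5) + 3(1) = 23/5; a_2 = (23/5)/(7) = 23/35
  n = 3: D(3) = 3(3 + 3/2) = 27/2; numerator = 2(23/35) + 3(4/5) = 26/7; a_3 = (26/7)/(27/2) = 52/189
  n = 4: D(4) = 4(4 + 3/2) = 22; numerator = 2(52/189) + 3(23/35) = 2383/945; a_4 = (2383/945)/(22) = 2383/20790
  n = 5: D(5) = 5(5 + 3/2) = 65/2; numerator = 2(2383/20790) + 3(52/189) = 10963/10395; a_5 = (10963/10395)/(65/2) = 21926/675675

r = -3/2; a_0 = 1; a_1 = 4/5; a_2 = 23/35; a_3 = 52/189; a_4 = 2383/20790; a_5 = 21926/675675


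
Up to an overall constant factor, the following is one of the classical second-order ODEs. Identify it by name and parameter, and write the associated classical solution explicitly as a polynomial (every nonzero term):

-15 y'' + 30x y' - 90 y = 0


All three coefficients share the factor -15; dividing through by -15 gives  y'' - 2x y' + 6 y = 0.
This matches the Hermite equation y'' - 2x y' + 2n y = 0 with 2n = 6, so n = 3; the polynomial solution is H_3(x).
With y = sum_k a_k x^k, matching x^k gives (k+2)(k+1) a_{k+2} = 2(k - n) a_k = 2(k - 3) a_k. The right side vanishes at k = 3, so the series with the parity of 3 terminates at degree 3.
Standard normalization: leading coefficient of H_n is 2^n, so a_3 = 2^3 = 8. Work downward with a_k = (k+1)(k+2) a_{k+2} / (2(k - n)):
  a_1 = (2)(3)(8) / (2(1 - 3)) = 48/(-4) = -12
Hence H_3(x) = 8 x^3 - 12 x.

H_3(x); series = 8 x^3 - 12 x


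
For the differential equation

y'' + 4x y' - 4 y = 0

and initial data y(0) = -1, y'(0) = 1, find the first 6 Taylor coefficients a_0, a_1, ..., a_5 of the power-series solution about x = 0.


Ansatz: y(x) = sum_{n>=0} a_n x^n, so y'(x) = sum_{n>=1} n a_n x^(n-1) and y''(x) = sum_{n>=2} n(n-1) a_n x^(n-2).
Substitute into P(x) y'' + Q(x) y' + R(x) y = 0 with P(x) = 1, Q(x) = 4x, R(x) = -4, and match powers of x.
Initial conditions: a_0 = -1, a_1 = 1.
Setting the coefficient of each power of x to zero and solving order by order (substituting the coefficients already found):
  x^0: 2 a_2 - 4 a_0 = 0  ->  2 a_2 = 4 a_0 = -4  ->  a_2 = -2
  x^1: 6 a_3 = 0  ->  a_3 = 0
  x^2: 12 a_4 + 4 a_2 = 0  ->  12 a_4 = -4 a_2 = 8  ->  a_4 = 2/3
  x^3: 20 a_5 + 8 a_3 = 0  ->  20 a_5 = -8 a_3 = 0  ->  a_5 = 0
Truncated series: y(x) = -1 + x - 2 x^2 + (2/3) x^4 + O(x^6).

a_0 = -1; a_1 = 1; a_2 = -2; a_3 = 0; a_4 = 2/3; a_5 = 0


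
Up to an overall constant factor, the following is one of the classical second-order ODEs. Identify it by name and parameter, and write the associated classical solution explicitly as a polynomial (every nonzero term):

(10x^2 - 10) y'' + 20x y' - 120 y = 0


All three coefficients share the factor -10; dividing through by -10 gives  (1 - x^2) y'' - 2x y' + 12 y = 0.
This matches the Legendre equation (1 - x^2) y'' - 2x y' + n(n+1) y = 0 (note the -2x y' term) with n(n+1) = 12, so n = 3; the polynomial solution is P_3(x).
With y = sum_k a_k x^k, matching x^k gives (k+2)(k+1) a_{k+2} = [k(k+1) - n(n+1)] a_k = (k - 3)(k + 4) a_k. The right side vanishes at k = 3, so the series with the parity of 3 terminates at degree 3.
Standard normalization (P_n(1) = 1): leading coefficient (2n)!/(2^n (n!)^2) = 720/(8*36) = 5/2, so a_3 = 5/2. Work downward with a_k = (k+1)(k+2) a_{k+2} / ((k - 3)(k + 4)):
  a_1 = (2)(3)(5/2) / ((1 - 3)(1 + 4)) = 15/(-10) = -3/2
Hence P_3(x) = 5 x^3/2 - 3 x/2.

P_3(x); series = 5 x^3/2 - 3 x/2


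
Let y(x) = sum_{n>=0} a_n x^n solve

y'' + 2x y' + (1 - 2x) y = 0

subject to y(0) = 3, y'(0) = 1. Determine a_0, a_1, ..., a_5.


Ansatz: y(x) = sum_{n>=0} a_n x^n, so y'(x) = sum_{n>=1} n a_n x^(n-1) and y''(x) = sum_{n>=2} n(n-1) a_n x^(n-2).
Substitute into P(x) y'' + Q(x) y' + R(x) y = 0 with P(x) = 1, Q(x) = 2x, R(x) = 1 - 2x, and match powers of x.
Initial conditions: a_0 = 3, a_1 = 1.
Setting the coefficient of each power of x to zero and solving order by order (substituting the coefficients already found):
  x^0: 2 a_2 + a_0 = 0  ->  2 a_2 = -a_0 = -3  ->  a_2 = -3/2
  x^1: 6 a_3 + 3 a_1 - 2 a_0 = 0  ->  6 a_3 = -3 a_1 + 2 a_0 = 3  ->  a_3 = 1/2
  x^2: 12 a_4 + 5 a_2 - 2 a_1 = 0  ->  12 a_4 = -5 a_2 + 2 a_1 = 19/2  ->  a_4 = 19/24
  x^3: 20 a_5 + 7 a_3 - 2 a_2 = 0  ->  20 a_5 = -7 a_3 + 2 a_2 = -13/2  ->  a_5 = -13/40
Truncated series: y(x) = 3 + x - (3/2) x^2 + (1/2) x^3 + (19/24) x^4 - (13/40) x^5 + O(x^6).

a_0 = 3; a_1 = 1; a_2 = -3/2; a_3 = 1/2; a_4 = 19/24; a_5 = -13/40


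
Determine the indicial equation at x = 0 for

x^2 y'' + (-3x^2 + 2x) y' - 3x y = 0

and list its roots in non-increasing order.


Divide by x^2 to reach normal form y'' + P_1(x) y' + P_2(x) y = 0 with P_1(x) = -3 + 2/x and P_2(x) = -3/x.
x = 0 is a singular point because the y'-coefficient -3 + 2/x has a pole at x = 0 and the y-coefficient -3/x has a pole at x = 0.
It is a regular singular point because x P_1(x) = p(x) = 2 - 3x and x^2 P_2(x) = q(x) = -3x are polynomials, hence analytic at x = 0.
p(0) = 2,  q(0) = 0.
Indicial equation: r(r-1) + p(0) r + q(0) = 0, i.e. r^2 + (p(0) - 1) r + q(0) = 0, i.e. r^2 + 1 r = 0.
Discriminant: (1)^2 - 4(0) = 1, so r = (-1 ± 1)/2.
Solving: r_1 = 0, r_2 = -1.

indicial: r^2 + 1 r = 0; roots r_1 = 0, r_2 = -1


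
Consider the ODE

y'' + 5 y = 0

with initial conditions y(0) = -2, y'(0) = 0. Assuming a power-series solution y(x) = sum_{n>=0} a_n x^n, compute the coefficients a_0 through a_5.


Ansatz: y(x) = sum_{n>=0} a_n x^n, so y'(x) = sum_{n>=1} n a_n x^(n-1) and y''(x) = sum_{n>=2} n(n-1) a_n x^(n-2).
Substitute into P(x) y'' + Q(x) y' + R(x) y = 0 with P(x) = 1, Q(x) = 0, R(x) = 5, and match powers of x.
Initial conditions: a_0 = -2, a_1 = 0.
Setting the coefficient of each power of x to zero and solving order by order (substituting the coefficients already found):
  x^0: 2 a_2 + 5 a_0 = 0  ->  2 a_2 = -5 a_0 = 10  ->  a_2 = 5
  x^1: 6 a_3 + 5 a_1 = 0  ->  6 a_3 = -5 a_1 = 0  ->  a_3 = 0
  x^2: 12 a_4 + 5 a_2 = 0  ->  12 a_4 = -5 a_2 = -25  ->  a_4 = -25/12
  x^3: 20 a_5 + 5 a_3 = 0  ->  20 a_5 = -5 a_3 = 0  ->  a_5 = 0
Truncated series: y(x) = -2 + 5 x^2 - (25/12) x^4 + O(x^6).

a_0 = -2; a_1 = 0; a_2 = 5; a_3 = 0; a_4 = -25/12; a_5 = 0


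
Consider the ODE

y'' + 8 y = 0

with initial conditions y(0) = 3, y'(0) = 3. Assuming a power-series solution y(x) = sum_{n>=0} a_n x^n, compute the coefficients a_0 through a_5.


Ansatz: y(x) = sum_{n>=0} a_n x^n, so y'(x) = sum_{n>=1} n a_n x^(n-1) and y''(x) = sum_{n>=2} n(n-1) a_n x^(n-2).
Substitute into P(x) y'' + Q(x) y' + R(x) y = 0 with P(x) = 1, Q(x) = 0, R(x) = 8, and match powers of x.
Initial conditions: a_0 = 3, a_1 = 3.
Setting the coefficient of each power of x to zero and solving order by order (substituting the coefficients already found):
  x^0: 2 a_2 + 8 a_0 = 0  ->  2 a_2 = -8 a_0 = -24  ->  a_2 = -12
  x^1: 6 a_3 + 8 a_1 = 0  ->  6 a_3 = -8 a_1 = -24  ->  a_3 = -4
  x^2: 12 a_4 + 8 a_2 = 0  ->  12 a_4 = -8 a_2 = 96  ->  a_4 = 8
  x^3: 20 a_5 + 8 a_3 = 0  ->  20 a_5 = -8 a_3 = 32  ->  a_5 = 8/5
Truncated series: y(x) = 3 + 3 x - 12 x^2 - 4 x^3 + 8 x^4 + (8/5) x^5 + O(x^6).

a_0 = 3; a_1 = 3; a_2 = -12; a_3 = -4; a_4 = 8; a_5 = 8/5
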